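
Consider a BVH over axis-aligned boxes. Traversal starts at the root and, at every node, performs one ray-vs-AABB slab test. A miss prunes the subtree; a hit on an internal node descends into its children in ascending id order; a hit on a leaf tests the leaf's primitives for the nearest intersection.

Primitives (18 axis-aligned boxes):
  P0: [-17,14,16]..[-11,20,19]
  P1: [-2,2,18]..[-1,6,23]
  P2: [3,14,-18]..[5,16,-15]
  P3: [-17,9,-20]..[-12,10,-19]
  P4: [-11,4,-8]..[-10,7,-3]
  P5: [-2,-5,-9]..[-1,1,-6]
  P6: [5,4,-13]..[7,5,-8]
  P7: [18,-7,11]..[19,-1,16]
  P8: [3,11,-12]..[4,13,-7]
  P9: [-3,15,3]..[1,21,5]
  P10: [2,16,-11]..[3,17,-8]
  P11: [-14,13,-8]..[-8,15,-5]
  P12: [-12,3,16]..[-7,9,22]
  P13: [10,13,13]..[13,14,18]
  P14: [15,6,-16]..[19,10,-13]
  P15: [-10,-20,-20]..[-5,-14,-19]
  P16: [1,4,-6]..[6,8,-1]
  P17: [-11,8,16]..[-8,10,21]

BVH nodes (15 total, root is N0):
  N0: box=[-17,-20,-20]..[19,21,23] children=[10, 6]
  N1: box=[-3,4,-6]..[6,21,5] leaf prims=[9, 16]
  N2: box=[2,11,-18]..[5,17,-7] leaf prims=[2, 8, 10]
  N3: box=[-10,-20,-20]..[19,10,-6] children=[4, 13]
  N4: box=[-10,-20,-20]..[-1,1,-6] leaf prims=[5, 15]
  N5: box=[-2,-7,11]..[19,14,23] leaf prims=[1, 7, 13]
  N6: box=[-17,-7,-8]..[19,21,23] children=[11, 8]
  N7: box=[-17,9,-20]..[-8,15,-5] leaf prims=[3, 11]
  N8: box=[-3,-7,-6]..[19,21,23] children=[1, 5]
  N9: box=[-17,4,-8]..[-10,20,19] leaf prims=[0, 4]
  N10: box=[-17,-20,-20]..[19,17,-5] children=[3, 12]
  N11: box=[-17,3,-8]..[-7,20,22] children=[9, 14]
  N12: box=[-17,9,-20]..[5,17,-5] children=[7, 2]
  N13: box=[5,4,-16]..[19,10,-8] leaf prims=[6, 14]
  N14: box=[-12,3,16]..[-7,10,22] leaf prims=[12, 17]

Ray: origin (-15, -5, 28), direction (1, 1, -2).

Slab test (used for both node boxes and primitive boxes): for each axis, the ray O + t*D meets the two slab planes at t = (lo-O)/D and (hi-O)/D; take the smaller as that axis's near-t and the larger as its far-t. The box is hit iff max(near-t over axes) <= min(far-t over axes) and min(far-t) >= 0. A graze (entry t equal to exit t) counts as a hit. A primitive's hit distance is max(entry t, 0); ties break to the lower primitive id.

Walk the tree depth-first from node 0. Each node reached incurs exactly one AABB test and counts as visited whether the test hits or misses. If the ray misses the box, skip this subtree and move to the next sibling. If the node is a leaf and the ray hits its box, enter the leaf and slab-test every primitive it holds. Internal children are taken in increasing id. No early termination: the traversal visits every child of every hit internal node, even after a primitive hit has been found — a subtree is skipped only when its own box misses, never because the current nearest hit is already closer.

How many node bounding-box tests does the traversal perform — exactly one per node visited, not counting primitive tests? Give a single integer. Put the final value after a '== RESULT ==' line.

Trace the traversal:
N0 x:[-2,34] y:[-15,26] z:[5/2,24] -> hit [5/2,24], descend [6, 10]
  N6 x:[-2,34] y:[-2,26] z:[5/2,18] -> hit [5/2,18], descend [8, 11]
    N8 x:[12,34] y:[-2,26] z:[5/2,17] -> hit [12,17], descend [1, 5]
      N1 x:[12,21] y:[9,26] z:[23/2,17] -> hit [12,17] leaf, test {P9(miss), P16(miss)}
      N5 x:[13,34] y:[-2,19] z:[5/2,17/2] -> miss, prune
    N11 x:[-2,8] y:[8,25] z:[3,18] -> hit [8,8], descend [9, 14]
      N9 x:[-2,5] y:[9,25] z:[9/2,18] -> miss, prune
      N14 x:[3,8] y:[8,15] z:[3,6] -> miss, prune
  N10 x:[-2,34] y:[-15,22] z:[33/2,24] -> hit [33/2,22], descend [3, 12]
    N3 x:[5,34] y:[-15,15] z:[17,24] -> miss, prune
    N12 x:[-2,20] y:[14,22] z:[33/2,24] -> hit [33/2,20], descend [2, 7]
      N2 x:[17,20] y:[16,22] z:[35/2,23] -> hit [35/2,20] leaf, test {P2(miss), P8@t=18, P10(miss)}
      N7 x:[-2,7] y:[14,20] z:[33/2,24] -> miss, prune

Summary -> nodes [0, 6, 8, 1, 5, 11, 9, 14, 10, 3, 12, 2, 7]; box-tests=13; leaf-entries=2; first=P8

== RESULT ==
13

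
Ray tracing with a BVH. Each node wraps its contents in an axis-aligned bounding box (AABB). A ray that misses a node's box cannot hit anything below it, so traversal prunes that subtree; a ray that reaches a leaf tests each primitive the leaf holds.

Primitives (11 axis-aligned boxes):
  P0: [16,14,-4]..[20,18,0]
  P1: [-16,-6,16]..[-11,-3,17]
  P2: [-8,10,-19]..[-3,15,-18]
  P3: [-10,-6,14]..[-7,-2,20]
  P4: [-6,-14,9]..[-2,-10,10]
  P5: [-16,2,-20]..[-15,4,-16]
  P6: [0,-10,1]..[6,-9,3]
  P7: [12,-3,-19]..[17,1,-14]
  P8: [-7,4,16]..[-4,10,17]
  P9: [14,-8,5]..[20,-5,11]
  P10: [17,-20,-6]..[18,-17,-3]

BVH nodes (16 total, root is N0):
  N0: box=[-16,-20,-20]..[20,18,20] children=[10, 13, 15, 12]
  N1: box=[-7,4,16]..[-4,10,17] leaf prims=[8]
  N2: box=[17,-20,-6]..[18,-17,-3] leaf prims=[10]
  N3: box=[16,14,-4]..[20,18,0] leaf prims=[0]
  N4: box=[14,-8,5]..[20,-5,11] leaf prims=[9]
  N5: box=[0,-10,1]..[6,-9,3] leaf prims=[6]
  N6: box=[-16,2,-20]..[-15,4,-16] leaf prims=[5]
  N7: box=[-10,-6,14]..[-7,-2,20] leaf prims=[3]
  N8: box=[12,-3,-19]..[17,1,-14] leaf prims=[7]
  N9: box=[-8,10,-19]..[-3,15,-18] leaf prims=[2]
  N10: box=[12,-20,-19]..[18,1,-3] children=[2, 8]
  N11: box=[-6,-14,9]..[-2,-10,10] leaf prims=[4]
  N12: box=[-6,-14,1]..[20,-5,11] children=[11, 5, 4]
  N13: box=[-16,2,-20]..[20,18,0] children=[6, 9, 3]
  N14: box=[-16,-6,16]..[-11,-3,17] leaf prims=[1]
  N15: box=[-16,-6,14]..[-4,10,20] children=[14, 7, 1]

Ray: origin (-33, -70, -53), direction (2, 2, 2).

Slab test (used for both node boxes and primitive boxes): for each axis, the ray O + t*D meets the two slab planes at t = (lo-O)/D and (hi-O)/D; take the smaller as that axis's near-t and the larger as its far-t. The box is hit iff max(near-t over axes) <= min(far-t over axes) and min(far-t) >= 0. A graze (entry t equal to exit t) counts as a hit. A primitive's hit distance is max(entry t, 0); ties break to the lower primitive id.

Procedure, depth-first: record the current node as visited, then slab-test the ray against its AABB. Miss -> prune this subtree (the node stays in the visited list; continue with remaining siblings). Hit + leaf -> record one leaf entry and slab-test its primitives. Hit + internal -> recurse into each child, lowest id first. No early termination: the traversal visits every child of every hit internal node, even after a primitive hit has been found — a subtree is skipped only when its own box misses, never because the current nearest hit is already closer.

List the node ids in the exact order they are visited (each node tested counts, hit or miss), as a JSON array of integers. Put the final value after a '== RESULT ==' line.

Traverse from the root:
N0 x:[17/2,53/2] y:[25,44] z:[33/2,73/2] -> hit [25,53/2], descend [10, 12, 13, 15]
  N10 x:[45/2,51/2] y:[25,71/2] z:[17,25] -> hit [25,25], descend [2, 8]
    N2 x:[25,51/2] y:[25,53/2] z:[47/2,25] -> hit [25,25] leaf, test {P10@t=25}
    N8 x:[45/2,25] y:[67/2,71/2] z:[17,39/2] -> miss, prune
  N12 x:[27/2,53/2] y:[28,65/2] z:[27,32] -> miss, prune
  N13 x:[17/2,53/2] y:[36,44] z:[33/2,53/2] -> miss, prune
  N15 x:[17/2,29/2] y:[32,40] z:[67/2,73/2] -> miss, prune

7 AABB tests over nodes [0, 10, 2, 8, 12, 13, 15]; 1 leaf entered; closest P10.

== RESULT ==
[0, 10, 2, 8, 12, 13, 15]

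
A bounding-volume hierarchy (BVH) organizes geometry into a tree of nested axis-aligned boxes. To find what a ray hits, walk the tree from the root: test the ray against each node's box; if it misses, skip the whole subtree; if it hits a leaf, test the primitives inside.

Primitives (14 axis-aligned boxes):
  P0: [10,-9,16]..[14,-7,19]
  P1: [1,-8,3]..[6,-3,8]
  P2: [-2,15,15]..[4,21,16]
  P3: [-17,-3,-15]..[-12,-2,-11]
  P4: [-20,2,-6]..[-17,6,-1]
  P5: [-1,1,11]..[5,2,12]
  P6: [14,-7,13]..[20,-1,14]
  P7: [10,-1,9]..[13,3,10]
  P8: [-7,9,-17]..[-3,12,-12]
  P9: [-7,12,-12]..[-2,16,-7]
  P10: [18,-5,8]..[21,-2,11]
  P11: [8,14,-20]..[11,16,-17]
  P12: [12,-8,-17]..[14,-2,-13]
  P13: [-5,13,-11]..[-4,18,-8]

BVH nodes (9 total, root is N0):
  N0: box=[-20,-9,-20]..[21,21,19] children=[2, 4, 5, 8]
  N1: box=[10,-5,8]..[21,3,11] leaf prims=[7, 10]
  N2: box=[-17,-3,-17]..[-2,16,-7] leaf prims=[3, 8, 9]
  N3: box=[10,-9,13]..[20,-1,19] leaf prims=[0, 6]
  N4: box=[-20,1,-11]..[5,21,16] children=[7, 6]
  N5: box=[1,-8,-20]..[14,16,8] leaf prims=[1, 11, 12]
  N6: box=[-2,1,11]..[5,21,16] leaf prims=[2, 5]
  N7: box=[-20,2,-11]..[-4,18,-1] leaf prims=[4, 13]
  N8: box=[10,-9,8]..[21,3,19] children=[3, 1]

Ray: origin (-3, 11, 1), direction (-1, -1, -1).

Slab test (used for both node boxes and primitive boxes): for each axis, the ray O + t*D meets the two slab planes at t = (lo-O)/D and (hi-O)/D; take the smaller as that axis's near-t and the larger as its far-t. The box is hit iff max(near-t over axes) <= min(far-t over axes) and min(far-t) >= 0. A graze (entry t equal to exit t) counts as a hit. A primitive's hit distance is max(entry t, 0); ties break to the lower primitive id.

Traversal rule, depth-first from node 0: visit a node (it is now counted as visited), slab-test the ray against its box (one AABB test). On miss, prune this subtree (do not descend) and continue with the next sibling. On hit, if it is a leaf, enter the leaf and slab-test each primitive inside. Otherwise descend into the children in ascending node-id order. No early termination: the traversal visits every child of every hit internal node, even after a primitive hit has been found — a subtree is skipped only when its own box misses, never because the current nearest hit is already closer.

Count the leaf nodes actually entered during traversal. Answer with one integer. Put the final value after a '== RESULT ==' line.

Walk:
N0 x:[-24,17] y:[-10,20] z:[-18,21] -> hit [-10,17], descend [2, 4, 5, 8]
  N2 x:[-1,14] y:[-5,14] z:[8,18] -> hit [8,14] leaf, test {P3@t=13, P8(miss), P9(miss)}
  N4 x:[-8,17] y:[-10,10] z:[-15,12] -> hit [-8,10], descend [6, 7]
    N6 x:[-8,-1] y:[-10,10] z:[-15,-10] -> miss, prune
    N7 x:[1,17] y:[-7,9] z:[2,12] -> hit [2,9] leaf, test {P4(miss), P13(miss)}
  N5 x:[-17,-4] y:[-5,19] z:[-7,21] -> miss, prune
  N8 x:[-24,-13] y:[8,20] z:[-18,-7] -> miss, prune

Summary -> nodes [0, 2, 4, 6, 7, 5, 8]; box-tests=7; leaf-entries=2; first=P3

== RESULT ==
2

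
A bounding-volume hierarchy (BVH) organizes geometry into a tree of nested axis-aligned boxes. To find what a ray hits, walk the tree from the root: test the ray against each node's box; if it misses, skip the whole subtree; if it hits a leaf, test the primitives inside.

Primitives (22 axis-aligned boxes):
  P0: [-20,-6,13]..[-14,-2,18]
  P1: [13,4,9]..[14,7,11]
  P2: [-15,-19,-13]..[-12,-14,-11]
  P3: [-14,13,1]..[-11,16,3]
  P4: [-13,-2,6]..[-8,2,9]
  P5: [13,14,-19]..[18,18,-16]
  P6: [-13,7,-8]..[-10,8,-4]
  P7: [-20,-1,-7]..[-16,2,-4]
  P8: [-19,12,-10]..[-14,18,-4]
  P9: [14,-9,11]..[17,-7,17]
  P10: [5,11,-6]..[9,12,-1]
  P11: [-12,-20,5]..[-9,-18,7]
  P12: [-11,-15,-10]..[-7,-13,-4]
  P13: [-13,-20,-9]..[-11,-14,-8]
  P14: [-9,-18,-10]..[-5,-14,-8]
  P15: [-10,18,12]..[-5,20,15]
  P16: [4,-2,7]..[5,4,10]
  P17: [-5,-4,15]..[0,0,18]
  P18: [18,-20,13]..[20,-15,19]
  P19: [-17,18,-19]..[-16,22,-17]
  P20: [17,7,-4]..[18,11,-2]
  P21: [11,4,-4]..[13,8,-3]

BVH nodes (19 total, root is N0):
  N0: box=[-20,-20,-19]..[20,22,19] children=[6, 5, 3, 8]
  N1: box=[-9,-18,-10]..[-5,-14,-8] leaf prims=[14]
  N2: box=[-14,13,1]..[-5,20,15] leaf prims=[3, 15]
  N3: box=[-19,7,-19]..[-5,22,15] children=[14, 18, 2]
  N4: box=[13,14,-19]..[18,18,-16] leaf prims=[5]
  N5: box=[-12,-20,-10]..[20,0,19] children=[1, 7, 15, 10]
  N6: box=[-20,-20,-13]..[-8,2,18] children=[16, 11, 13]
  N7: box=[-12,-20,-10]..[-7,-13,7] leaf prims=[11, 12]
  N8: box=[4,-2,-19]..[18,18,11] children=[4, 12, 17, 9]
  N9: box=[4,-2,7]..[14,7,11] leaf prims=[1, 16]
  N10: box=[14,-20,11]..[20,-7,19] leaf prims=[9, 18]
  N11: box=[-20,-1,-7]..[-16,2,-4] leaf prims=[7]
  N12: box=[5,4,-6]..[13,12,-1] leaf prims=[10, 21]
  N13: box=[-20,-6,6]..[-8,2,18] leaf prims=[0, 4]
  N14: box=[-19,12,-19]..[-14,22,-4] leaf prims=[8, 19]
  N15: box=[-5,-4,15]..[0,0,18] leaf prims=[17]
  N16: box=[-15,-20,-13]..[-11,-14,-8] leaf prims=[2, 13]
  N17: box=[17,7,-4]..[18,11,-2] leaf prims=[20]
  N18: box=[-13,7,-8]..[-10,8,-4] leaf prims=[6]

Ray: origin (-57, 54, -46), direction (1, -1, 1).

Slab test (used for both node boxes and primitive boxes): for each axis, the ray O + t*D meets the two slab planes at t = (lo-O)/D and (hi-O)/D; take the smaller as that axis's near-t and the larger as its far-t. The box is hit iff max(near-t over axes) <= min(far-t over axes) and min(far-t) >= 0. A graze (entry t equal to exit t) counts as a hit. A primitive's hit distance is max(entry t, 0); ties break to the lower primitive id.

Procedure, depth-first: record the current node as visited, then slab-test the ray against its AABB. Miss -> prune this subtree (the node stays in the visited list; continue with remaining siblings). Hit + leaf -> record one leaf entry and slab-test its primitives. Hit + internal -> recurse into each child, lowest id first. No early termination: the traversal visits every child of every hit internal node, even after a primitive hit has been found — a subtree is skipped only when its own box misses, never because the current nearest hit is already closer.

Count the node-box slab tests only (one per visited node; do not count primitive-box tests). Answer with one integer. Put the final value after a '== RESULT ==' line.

Traverse from the root:
N0 x:[37,77] y:[32,74] z:[27,65] -> hit [37,65], descend [3, 5, 6, 8]
  N3 x:[38,52] y:[32,47] z:[27,61] -> hit [38,47], descend [2, 14, 18]
    N2 x:[43,52] y:[34,41] z:[47,61] -> miss, prune
    N14 x:[38,43] y:[32,42] z:[27,42] -> hit [38,42] leaf, test {P8@t=38, P19(miss)}
    N18 x:[44,47] y:[46,47] z:[38,42] -> miss, prune
  N5 x:[45,77] y:[54,74] z:[36,65] -> hit [54,65], descend [1, 7, 10, 15]
    N1 x:[48,52] y:[68,72] z:[36,38] -> miss, prune
    N7 x:[45,50] y:[67,74] z:[36,53] -> miss, prune
    N10 x:[71,77] y:[61,74] z:[57,65] -> miss, prune
    N15 x:[52,57] y:[54,58] z:[61,64] -> miss, prune
  N6 x:[37,49] y:[52,74] z:[33,64] -> miss, prune
  N8 x:[61,75] y:[36,56] z:[27,57] -> miss, prune

12 AABB tests over nodes [0, 3, 2, 14, 18, 5, 1, 7, 10, 15, 6, 8]; 1 leaf entered; closest P8.

== RESULT ==
12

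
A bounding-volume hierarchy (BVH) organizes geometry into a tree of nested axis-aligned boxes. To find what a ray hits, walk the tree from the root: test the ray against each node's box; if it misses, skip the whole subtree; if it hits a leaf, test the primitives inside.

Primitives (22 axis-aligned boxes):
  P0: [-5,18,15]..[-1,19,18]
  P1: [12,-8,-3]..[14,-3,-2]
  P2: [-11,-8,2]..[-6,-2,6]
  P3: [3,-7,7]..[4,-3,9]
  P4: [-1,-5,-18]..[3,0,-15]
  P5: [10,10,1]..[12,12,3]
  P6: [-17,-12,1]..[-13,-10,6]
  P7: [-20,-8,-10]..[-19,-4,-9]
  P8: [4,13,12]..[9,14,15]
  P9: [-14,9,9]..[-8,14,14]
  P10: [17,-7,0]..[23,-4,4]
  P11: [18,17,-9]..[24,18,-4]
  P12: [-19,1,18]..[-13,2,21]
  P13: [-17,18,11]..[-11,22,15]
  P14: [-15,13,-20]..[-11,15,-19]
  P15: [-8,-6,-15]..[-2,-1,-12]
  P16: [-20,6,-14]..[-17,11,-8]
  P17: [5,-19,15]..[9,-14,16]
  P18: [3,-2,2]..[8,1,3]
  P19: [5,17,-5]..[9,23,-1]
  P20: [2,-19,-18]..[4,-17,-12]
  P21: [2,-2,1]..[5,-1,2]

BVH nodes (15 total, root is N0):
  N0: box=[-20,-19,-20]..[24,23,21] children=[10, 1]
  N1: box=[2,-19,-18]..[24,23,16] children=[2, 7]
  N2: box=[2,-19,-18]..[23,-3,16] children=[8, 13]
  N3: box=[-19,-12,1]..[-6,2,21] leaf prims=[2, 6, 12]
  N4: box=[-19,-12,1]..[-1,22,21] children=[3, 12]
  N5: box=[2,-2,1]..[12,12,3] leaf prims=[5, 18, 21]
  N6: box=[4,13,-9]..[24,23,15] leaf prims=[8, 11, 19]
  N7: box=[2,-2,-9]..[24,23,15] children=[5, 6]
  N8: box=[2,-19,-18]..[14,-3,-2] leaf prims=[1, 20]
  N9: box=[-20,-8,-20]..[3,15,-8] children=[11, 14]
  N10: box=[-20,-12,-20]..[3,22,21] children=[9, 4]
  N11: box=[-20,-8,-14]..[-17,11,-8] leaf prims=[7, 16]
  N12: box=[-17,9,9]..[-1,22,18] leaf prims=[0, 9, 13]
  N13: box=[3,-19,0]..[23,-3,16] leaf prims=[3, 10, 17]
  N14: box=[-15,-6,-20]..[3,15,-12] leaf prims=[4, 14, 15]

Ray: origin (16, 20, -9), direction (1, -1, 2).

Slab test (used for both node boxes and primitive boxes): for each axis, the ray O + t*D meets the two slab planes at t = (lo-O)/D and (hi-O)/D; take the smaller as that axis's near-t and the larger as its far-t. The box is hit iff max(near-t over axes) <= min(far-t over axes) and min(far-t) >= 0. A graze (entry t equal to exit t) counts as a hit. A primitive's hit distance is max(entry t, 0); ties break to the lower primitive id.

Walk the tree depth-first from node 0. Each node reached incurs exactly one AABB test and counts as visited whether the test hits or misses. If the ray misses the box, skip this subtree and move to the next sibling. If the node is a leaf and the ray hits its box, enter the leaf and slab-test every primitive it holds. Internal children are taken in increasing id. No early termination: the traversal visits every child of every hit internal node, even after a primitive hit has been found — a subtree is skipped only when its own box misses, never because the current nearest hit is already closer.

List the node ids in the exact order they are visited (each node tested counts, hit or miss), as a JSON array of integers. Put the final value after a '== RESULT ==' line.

Trace the traversal:
N0 x:[-36,8] y:[-3,39] z:[-11/2,15] -> hit [-3,8], descend [1, 10]
  N1 x:[-14,8] y:[-3,39] z:[-9/2,25/2] -> hit [-3,8], descend [2, 7]
    N2 x:[-14,7] y:[23,39] z:[-9/2,25/2] -> miss, prune
    N7 x:[-14,8] y:[-3,22] z:[0,12] -> hit [0,8], descend [5, 6]
      N5 x:[-14,-4] y:[8,22] z:[5,6] -> miss, prune
      N6 x:[-12,8] y:[-3,7] z:[0,12] -> hit [0,7] leaf, test {P8(miss), P11@t=2, P19(miss)}
  N10 x:[-36,-13] y:[-2,32] z:[-11/2,15] -> miss, prune

Visited [0, 1, 2, 7, 5, 6, 10]. Tests: 7 box, 1 leaf. Nearest: P11.

== RESULT ==
[0, 1, 2, 7, 5, 6, 10]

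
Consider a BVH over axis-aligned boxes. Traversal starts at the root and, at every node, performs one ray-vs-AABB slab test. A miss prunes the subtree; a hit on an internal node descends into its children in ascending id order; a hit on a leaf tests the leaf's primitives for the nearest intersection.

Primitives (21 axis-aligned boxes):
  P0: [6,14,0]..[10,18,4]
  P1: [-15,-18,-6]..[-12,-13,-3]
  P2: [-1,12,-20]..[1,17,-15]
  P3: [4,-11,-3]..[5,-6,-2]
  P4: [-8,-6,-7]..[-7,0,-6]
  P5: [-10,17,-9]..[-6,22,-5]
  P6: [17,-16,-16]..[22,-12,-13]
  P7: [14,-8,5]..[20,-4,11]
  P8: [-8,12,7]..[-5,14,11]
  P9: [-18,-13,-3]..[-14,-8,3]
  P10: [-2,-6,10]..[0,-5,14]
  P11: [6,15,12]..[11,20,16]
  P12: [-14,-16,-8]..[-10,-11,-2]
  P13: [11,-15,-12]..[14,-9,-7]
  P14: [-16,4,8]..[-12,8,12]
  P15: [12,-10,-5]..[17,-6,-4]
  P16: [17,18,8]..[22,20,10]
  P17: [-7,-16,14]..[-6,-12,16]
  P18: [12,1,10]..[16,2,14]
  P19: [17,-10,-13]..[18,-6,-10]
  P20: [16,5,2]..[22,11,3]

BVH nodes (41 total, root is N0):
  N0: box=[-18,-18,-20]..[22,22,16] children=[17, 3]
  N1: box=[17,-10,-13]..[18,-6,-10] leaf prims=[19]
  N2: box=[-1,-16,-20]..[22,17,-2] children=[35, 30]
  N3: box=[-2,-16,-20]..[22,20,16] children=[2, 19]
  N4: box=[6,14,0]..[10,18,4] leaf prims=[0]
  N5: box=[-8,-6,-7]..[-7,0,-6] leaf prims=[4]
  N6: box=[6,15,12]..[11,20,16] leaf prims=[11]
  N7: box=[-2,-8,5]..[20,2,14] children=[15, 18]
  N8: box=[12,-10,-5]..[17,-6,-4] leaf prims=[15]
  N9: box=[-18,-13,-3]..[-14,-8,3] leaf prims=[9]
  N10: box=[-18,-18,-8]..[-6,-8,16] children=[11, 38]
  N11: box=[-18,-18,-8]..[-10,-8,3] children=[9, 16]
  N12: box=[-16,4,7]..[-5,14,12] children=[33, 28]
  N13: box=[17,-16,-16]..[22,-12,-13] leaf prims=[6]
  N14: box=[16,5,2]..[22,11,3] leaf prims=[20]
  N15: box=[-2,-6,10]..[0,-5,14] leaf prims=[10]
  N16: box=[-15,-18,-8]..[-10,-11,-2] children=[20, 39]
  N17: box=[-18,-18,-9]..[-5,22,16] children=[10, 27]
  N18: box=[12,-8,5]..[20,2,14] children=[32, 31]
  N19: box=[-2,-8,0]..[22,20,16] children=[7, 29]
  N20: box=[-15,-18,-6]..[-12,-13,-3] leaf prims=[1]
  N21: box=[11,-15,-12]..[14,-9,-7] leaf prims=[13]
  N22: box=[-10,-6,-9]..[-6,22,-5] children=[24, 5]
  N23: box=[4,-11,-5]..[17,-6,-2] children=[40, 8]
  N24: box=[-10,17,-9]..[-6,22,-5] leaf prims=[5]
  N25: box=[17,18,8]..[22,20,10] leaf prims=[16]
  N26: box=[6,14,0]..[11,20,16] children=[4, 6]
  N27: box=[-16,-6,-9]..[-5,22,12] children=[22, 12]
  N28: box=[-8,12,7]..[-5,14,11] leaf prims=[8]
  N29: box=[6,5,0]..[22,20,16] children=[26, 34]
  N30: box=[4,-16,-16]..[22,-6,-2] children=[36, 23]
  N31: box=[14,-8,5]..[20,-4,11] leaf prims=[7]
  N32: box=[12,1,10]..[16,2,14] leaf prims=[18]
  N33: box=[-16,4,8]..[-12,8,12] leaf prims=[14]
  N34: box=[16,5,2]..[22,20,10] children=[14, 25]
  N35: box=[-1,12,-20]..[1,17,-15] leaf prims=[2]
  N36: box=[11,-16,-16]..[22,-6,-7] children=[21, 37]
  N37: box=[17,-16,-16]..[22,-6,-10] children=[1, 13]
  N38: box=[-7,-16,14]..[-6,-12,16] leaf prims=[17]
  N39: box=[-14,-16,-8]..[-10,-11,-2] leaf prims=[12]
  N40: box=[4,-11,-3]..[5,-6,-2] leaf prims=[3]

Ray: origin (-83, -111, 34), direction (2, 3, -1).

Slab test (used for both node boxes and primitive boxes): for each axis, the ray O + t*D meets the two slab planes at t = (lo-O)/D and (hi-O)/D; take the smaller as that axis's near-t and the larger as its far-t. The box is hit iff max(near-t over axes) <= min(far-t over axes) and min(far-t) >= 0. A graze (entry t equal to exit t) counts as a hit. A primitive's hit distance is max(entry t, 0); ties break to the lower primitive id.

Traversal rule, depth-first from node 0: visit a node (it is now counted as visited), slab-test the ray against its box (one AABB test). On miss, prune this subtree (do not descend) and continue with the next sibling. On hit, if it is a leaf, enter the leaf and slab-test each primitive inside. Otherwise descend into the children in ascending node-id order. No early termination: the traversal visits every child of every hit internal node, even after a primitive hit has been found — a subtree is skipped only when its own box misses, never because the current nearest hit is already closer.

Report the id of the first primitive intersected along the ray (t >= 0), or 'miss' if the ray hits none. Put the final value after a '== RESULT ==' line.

Traverse from the root:
N0 x:[65/2,105/2] y:[31,133/3] z:[18,54] -> hit [65/2,133/3], descend [3, 17]
  N3 x:[81/2,105/2] y:[95/3,131/3] z:[18,54] -> hit [81/2,131/3], descend [2, 19]
    N2 x:[41,105/2] y:[95/3,128/3] z:[36,54] -> hit [41,128/3], descend [30, 35]
      N30 x:[87/2,105/2] y:[95/3,35] z:[36,50] -> miss, prune
      N35 x:[41,42] y:[41,128/3] z:[49,54] -> miss, prune
    N19 x:[81/2,105/2] y:[103/3,131/3] z:[18,34] -> miss, prune
  N17 x:[65/2,39] y:[31,133/3] z:[18,43] -> hit [65/2,39], descend [10, 27]
    N10 x:[65/2,77/2] y:[31,103/3] z:[18,42] -> hit [65/2,103/3], descend [11, 38]
      N11 x:[65/2,73/2] y:[31,103/3] z:[31,42] -> hit [65/2,103/3], descend [9, 16]
        N9 x:[65/2,69/2] y:[98/3,103/3] z:[31,37] -> hit [98/3,103/3] leaf, test {P9@t=98/3}
        N16 x:[34,73/2] y:[31,100/3] z:[36,42] -> miss, prune
      N38 x:[38,77/2] y:[95/3,33] z:[18,20] -> miss, prune
    N27 x:[67/2,39] y:[35,133/3] z:[22,43] -> hit [35,39], descend [12, 22]
      N12 x:[67/2,39] y:[115/3,125/3] z:[22,27] -> miss, prune
      N22 x:[73/2,77/2] y:[35,133/3] z:[39,43] -> miss, prune

order=[0, 3, 2, 30, 35, 19, 17, 10, 11, 9, 16, 38, 27, 12, 22]  |boxes|=15  |leaves|=1  hit=P9

== RESULT ==
9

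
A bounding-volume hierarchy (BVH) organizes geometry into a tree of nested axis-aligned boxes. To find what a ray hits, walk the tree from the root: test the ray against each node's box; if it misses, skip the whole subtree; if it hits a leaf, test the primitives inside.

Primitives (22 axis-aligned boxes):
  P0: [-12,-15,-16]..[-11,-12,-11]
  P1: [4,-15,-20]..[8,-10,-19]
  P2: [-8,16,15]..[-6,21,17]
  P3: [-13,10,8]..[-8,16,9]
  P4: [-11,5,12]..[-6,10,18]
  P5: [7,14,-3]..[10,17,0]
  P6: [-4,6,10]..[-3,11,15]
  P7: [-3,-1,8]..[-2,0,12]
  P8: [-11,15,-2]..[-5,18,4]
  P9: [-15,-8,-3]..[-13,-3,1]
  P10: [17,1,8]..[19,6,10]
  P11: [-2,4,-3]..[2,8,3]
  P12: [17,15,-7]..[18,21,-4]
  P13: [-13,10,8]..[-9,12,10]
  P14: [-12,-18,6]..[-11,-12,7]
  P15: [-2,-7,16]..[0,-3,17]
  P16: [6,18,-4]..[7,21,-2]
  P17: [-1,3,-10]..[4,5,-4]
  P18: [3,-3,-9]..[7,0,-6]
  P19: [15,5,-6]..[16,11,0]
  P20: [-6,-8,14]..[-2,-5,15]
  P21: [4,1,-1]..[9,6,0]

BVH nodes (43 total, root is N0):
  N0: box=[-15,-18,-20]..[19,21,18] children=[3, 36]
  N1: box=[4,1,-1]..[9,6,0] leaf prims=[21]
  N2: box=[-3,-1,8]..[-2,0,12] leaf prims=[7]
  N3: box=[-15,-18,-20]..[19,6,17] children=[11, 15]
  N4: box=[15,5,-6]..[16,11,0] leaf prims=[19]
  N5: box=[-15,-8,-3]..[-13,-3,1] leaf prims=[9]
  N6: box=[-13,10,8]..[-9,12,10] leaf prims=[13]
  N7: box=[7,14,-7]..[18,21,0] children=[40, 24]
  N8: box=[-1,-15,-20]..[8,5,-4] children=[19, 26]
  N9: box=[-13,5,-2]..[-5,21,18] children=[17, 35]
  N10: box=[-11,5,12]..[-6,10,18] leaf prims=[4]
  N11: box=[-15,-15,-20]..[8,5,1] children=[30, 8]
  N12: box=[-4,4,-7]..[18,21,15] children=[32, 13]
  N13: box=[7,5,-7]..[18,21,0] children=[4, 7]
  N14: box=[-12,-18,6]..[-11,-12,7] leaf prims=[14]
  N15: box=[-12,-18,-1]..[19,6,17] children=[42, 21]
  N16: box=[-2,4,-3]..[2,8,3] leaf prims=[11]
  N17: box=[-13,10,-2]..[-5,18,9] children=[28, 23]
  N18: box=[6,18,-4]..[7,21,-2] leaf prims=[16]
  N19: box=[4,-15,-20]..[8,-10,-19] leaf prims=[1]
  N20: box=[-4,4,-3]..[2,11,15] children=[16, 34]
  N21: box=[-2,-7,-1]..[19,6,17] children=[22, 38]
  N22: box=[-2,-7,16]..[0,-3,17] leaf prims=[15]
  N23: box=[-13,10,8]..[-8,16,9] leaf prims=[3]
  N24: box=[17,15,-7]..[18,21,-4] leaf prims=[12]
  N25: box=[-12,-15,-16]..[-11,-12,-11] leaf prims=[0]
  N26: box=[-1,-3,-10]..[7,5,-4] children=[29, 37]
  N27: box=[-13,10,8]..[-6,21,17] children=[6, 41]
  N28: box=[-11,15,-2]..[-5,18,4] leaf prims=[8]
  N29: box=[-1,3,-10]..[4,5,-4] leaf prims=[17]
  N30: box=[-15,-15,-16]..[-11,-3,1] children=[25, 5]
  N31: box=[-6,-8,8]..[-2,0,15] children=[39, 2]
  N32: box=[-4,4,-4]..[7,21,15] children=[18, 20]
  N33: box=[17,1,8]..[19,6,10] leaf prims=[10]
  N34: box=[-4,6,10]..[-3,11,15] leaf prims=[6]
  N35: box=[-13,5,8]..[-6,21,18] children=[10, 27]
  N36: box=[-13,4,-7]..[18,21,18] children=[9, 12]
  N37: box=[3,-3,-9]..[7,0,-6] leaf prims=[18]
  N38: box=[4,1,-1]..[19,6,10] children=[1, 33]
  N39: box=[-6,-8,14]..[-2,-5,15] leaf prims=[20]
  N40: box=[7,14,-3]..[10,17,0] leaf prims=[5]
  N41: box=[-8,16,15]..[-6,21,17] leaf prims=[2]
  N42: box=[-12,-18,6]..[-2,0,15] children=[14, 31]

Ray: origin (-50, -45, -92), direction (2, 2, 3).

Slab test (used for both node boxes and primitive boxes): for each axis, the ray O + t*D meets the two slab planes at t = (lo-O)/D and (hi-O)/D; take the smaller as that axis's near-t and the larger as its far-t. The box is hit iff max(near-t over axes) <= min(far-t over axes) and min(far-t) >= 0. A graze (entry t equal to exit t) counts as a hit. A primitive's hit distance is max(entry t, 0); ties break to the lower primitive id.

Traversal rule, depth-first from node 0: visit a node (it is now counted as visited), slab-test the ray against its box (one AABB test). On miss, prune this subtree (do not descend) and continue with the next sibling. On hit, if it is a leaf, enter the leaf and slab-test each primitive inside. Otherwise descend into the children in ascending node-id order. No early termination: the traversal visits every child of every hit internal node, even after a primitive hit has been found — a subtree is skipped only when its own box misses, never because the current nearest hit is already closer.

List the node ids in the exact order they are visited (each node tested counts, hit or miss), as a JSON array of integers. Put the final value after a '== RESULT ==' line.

Trace the traversal:
N0 x:[35/2,69/2] y:[27/2,33] z:[24,110/3] -> hit [24,33], descend [3, 36]
  N3 x:[35/2,69/2] y:[27/2,51/2] z:[24,109/3] -> hit [24,51/2], descend [11, 15]
    N11 x:[35/2,29] y:[15,25] z:[24,31] -> hit [24,25], descend [8, 30]
      N8 x:[49/2,29] y:[15,25] z:[24,88/3] -> hit [49/2,25], descend [19, 26]
        N19 x:[27,29] y:[15,35/2] z:[24,73/3] -> miss, prune
        N26 x:[49/2,57/2] y:[21,25] z:[82/3,88/3] -> miss, prune
      N30 x:[35/2,39/2] y:[15,21] z:[76/3,31] -> miss, prune
    N15 x:[19,69/2] y:[27/2,51/2] z:[91/3,109/3] -> miss, prune
  N36 x:[37/2,34] y:[49/2,33] z:[85/3,110/3] -> hit [85/3,33], descend [9, 12]
    N9 x:[37/2,45/2] y:[25,33] z:[30,110/3] -> miss, prune
    N12 x:[23,34] y:[49/2,33] z:[85/3,107/3] -> hit [85/3,33], descend [13, 32]
      N13 x:[57/2,34] y:[25,33] z:[85/3,92/3] -> hit [57/2,92/3], descend [4, 7]
        N4 x:[65/2,33] y:[25,28] z:[86/3,92/3] -> miss, prune
        N7 x:[57/2,34] y:[59/2,33] z:[85/3,92/3] -> hit [59/2,92/3], descend [24, 40]
          N24 x:[67/2,34] y:[30,33] z:[85/3,88/3] -> miss, prune
          N40 x:[57/2,30] y:[59/2,31] z:[89/3,92/3] -> hit [89/3,30] leaf, test {P5@t=89/3}
      N32 x:[23,57/2] y:[49/2,33] z:[88/3,107/3] -> miss, prune

order=[0, 3, 11, 8, 19, 26, 30, 15, 36, 9, 12, 13, 4, 7, 24, 40, 32]  |boxes|=17  |leaves|=1  hit=P5

== RESULT ==
[0, 3, 11, 8, 19, 26, 30, 15, 36, 9, 12, 13, 4, 7, 24, 40, 32]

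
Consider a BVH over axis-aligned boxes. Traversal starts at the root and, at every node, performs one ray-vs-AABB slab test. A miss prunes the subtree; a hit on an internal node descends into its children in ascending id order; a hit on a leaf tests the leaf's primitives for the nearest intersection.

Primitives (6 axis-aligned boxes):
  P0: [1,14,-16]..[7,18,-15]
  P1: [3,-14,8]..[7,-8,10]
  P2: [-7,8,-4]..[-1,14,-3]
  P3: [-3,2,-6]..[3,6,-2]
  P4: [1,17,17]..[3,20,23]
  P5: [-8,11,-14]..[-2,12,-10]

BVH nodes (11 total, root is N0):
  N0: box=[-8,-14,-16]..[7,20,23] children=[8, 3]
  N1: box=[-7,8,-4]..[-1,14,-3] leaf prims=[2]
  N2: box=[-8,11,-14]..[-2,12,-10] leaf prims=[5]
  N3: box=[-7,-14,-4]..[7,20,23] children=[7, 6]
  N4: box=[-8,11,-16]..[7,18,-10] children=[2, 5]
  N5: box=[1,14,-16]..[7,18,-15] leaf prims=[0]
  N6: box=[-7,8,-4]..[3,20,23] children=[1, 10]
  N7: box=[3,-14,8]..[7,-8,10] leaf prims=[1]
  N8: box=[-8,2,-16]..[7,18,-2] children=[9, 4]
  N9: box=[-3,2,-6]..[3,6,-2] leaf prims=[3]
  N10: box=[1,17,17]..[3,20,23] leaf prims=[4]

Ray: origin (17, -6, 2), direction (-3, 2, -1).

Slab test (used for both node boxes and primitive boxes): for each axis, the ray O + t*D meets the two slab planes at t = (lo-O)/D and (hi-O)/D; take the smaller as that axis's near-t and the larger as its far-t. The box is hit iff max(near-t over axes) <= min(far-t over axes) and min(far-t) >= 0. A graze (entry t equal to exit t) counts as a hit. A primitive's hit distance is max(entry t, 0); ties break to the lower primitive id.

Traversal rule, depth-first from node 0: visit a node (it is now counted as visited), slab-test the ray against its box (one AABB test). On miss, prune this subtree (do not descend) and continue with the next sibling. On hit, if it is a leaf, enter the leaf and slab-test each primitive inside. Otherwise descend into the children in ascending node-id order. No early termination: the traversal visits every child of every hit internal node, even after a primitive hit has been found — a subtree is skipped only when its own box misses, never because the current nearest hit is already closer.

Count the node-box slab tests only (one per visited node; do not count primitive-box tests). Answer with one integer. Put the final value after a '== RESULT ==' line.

Trace the traversal:
N0 x:[10/3,25/3] y:[-4,13] z:[-21,18] -> hit [10/3,25/3], descend [3, 8]
  N3 x:[10/3,8] y:[-4,13] z:[-21,6] -> hit [10/3,6], descend [6, 7]
    N6 x:[14/3,8] y:[7,13] z:[-21,6] -> miss, prune
    N7 x:[10/3,14/3] y:[-4,-1] z:[-8,-6] -> miss, prune
  N8 x:[10/3,25/3] y:[4,12] z:[4,18] -> hit [4,25/3], descend [4, 9]
    N4 x:[10/3,25/3] y:[17/2,12] z:[12,18] -> miss, prune
    N9 x:[14/3,20/3] y:[4,6] z:[4,8] -> hit [14/3,6] leaf, test {P3@t=14/3}

order=[0, 3, 6, 7, 8, 4, 9]  |boxes|=7  |leaves|=1  hit=P3

== RESULT ==
7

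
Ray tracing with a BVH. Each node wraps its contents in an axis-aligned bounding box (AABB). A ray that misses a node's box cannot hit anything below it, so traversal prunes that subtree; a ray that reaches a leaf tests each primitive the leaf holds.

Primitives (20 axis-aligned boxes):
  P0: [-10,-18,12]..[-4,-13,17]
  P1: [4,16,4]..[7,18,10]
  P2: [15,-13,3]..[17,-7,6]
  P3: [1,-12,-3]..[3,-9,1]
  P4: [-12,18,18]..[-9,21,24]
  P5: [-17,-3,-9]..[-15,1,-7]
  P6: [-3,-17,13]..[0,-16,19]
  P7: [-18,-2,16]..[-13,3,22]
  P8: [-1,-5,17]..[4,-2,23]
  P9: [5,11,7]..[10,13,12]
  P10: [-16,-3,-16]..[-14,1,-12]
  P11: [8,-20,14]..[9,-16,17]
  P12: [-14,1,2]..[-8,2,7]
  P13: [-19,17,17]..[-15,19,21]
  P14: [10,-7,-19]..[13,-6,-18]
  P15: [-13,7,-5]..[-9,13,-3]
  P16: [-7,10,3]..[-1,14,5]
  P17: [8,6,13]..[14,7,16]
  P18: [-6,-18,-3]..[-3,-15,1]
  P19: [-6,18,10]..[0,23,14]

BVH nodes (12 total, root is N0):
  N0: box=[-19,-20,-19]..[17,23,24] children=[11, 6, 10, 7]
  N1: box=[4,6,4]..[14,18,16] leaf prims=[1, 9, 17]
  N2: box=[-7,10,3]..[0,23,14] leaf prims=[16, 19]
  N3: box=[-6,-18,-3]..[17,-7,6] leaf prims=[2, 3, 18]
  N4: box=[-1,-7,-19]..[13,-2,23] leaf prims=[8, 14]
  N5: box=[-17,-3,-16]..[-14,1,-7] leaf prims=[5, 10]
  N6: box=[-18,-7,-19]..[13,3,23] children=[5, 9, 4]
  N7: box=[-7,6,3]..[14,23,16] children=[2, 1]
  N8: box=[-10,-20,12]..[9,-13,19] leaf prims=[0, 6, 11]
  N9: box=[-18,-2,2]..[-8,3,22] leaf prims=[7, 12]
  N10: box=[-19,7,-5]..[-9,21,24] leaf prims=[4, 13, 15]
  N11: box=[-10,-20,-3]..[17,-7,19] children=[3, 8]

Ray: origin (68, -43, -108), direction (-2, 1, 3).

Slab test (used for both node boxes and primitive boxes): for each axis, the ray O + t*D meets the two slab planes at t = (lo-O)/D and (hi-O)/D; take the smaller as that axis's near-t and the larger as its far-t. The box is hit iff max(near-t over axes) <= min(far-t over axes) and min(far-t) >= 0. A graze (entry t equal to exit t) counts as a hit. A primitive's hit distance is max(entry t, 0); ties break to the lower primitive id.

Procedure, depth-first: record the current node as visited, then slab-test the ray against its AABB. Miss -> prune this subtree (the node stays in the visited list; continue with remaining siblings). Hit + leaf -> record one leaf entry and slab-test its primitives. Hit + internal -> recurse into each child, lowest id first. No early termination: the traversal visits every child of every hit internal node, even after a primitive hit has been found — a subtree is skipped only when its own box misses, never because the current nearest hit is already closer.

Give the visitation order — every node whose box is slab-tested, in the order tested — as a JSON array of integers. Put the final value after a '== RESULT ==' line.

Trace the traversal:
N0 x:[51/2,87/2] y:[23,66] z:[89/3,44] -> hit [89/3,87/2], descend [6, 7, 10, 11]
  N6 x:[55/2,43] y:[36,46] z:[89/3,131/3] -> hit [36,43], descend [4, 5, 9]
    N4 x:[55/2,69/2] y:[36,41] z:[89/3,131/3] -> miss, prune
    N5 x:[41,85/2] y:[40,44] z:[92/3,101/3] -> miss, prune
    N9 x:[38,43] y:[41,46] z:[110/3,130/3] -> hit [41,43] leaf, test {P7@t=124/3, P12(miss)}
  N7 x:[27,75/2] y:[49,66] z:[37,124/3] -> miss, prune
  N10 x:[77/2,87/2] y:[50,64] z:[103/3,44] -> miss, prune
  N11 x:[51/2,39] y:[23,36] z:[35,127/3] -> hit [35,36], descend [3, 8]
    N3 x:[51/2,37] y:[25,36] z:[35,38] -> hit [35,36] leaf, test {P2(miss), P3(miss), P18(miss)}
    N8 x:[59/2,39] y:[23,30] z:[40,127/3] -> miss, prune

order=[0, 6, 4, 5, 9, 7, 10, 11, 3, 8]  |boxes|=10  |leaves|=2  hit=P7

== RESULT ==
[0, 6, 4, 5, 9, 7, 10, 11, 3, 8]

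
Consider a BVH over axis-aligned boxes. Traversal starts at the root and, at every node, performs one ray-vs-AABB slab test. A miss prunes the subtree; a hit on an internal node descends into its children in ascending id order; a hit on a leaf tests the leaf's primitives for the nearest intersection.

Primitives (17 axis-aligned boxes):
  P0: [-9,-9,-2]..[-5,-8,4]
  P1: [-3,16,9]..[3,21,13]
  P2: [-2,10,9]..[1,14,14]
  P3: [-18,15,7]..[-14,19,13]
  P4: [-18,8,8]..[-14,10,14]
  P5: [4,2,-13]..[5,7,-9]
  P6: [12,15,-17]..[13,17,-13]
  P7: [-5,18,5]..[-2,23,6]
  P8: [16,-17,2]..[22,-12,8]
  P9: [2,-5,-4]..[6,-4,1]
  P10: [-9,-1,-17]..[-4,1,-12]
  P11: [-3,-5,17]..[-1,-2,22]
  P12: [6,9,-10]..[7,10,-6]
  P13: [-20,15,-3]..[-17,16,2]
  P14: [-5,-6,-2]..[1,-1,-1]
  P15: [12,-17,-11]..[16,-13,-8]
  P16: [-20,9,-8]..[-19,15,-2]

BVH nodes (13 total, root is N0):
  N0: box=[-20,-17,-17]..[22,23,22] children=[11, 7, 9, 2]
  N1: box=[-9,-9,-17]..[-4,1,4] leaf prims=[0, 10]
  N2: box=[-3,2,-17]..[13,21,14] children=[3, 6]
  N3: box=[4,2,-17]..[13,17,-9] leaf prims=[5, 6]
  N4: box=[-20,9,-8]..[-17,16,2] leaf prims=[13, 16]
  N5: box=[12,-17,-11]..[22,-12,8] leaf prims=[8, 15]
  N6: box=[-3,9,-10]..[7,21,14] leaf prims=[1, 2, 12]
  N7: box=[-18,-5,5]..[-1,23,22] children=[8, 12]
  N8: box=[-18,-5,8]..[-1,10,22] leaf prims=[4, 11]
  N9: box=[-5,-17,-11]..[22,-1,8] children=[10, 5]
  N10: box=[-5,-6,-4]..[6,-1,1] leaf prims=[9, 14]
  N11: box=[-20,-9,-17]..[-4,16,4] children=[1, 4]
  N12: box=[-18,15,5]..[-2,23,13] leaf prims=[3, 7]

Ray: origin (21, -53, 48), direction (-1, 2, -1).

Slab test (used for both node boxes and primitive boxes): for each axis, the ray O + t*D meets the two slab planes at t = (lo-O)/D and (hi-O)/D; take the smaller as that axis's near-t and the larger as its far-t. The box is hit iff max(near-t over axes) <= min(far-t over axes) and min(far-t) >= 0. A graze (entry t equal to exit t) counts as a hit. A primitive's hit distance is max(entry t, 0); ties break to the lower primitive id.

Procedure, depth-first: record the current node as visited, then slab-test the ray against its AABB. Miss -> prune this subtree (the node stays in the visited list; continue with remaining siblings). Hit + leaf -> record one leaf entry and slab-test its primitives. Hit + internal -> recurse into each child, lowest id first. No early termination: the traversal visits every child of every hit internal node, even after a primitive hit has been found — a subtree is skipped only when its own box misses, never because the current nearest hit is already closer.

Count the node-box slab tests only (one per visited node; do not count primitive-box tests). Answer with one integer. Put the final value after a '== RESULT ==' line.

Walk:
N0 x:[-1,41] y:[18,38] z:[26,65] -> hit [26,38], descend [2, 7, 9, 11]
  N2 x:[8,24] y:[55/2,37] z:[34,65] -> miss, prune
  N7 x:[22,39] y:[24,38] z:[26,43] -> hit [26,38], descend [8, 12]
    N8 x:[22,39] y:[24,63/2] z:[26,40] -> hit [26,63/2] leaf, test {P4(miss), P11(miss)}
    N12 x:[23,39] y:[34,38] z:[35,43] -> hit [35,38] leaf, test {P3@t=35, P7(miss)}
  N9 x:[-1,26] y:[18,26] z:[40,59] -> miss, prune
  N11 x:[25,41] y:[22,69/2] z:[44,65] -> miss, prune

Visited [0, 2, 7, 8, 12, 9, 11]. Tests: 7 box, 2 leaf. Nearest: P3.

== RESULT ==
7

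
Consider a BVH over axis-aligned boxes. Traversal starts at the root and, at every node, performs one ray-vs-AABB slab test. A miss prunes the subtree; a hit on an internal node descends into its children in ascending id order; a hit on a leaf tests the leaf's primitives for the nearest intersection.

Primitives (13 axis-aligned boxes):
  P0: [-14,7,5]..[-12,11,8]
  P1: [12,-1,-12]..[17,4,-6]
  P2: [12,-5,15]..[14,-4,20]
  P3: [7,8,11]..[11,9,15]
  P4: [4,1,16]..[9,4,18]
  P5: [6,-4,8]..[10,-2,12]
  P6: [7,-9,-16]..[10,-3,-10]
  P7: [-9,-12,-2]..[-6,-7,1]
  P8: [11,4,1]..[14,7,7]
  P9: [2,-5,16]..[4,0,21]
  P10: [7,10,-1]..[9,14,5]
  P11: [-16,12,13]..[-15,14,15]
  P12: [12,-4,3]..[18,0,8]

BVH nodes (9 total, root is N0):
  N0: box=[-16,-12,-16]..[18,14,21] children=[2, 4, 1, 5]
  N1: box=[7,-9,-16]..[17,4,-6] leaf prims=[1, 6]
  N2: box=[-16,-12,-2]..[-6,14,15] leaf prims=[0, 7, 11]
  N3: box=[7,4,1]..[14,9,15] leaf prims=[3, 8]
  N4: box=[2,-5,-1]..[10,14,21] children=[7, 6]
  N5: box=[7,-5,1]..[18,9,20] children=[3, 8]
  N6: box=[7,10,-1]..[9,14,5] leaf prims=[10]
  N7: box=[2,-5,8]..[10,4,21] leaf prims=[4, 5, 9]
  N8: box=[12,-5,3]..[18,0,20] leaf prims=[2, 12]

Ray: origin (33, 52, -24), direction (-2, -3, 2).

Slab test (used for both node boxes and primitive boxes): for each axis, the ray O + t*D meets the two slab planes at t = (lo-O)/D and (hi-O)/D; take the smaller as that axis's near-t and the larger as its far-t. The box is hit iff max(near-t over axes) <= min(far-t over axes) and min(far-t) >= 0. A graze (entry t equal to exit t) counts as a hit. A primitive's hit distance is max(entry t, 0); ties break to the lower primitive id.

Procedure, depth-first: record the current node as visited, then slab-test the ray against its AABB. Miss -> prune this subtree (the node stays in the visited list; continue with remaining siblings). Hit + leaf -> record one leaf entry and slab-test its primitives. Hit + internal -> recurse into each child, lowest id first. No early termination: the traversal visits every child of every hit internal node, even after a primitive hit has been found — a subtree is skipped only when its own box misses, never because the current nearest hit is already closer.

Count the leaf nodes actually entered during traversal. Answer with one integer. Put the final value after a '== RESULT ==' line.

Walk:
N0 x:[15/2,49/2] y:[38/3,64/3] z:[4,45/2] -> hit [38/3,64/3], descend [1, 2, 4, 5]
  N1 x:[8,13] y:[16,61/3] z:[4,9] -> miss, prune
  N2 x:[39/2,49/2] y:[38/3,64/3] z:[11,39/2] -> hit [39/2,39/2] leaf, test {P0(miss), P7(miss), P11(miss)}
  N4 x:[23/2,31/2] y:[38/3,19] z:[23/2,45/2] -> hit [38/3,31/2], descend [6, 7]
    N6 x:[12,13] y:[38/3,14] z:[23/2,29/2] -> hit [38/3,13] leaf, test {P10@t=38/3}
    N7 x:[23/2,31/2] y:[16,19] z:[16,45/2] -> miss, prune
  N5 x:[15/2,13] y:[43/3,19] z:[25/2,22] -> miss, prune

7 AABB tests over nodes [0, 1, 2, 4, 6, 7, 5]; 2 leaves entered; closest P10.

== RESULT ==
2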